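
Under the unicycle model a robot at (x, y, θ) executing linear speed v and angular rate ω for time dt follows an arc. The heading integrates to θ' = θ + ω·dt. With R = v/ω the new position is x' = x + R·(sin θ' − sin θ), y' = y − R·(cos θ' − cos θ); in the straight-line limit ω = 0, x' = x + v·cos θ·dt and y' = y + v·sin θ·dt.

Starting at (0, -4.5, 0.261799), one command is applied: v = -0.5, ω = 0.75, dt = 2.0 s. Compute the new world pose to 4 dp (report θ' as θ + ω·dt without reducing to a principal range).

(-0.4820, -5.2705, 1.7618)

θ' = 0.2618 + 0.75·2.0 = 1.7618
R = v/ω = -0.5/0.75 = -0.6667
x' = 0 + -0.6667·(sin 1.7618 − sin 0.2618) = -0.4820
y' = -4.5 − -0.6667·(cos 1.7618 − cos 0.2618) = -5.2705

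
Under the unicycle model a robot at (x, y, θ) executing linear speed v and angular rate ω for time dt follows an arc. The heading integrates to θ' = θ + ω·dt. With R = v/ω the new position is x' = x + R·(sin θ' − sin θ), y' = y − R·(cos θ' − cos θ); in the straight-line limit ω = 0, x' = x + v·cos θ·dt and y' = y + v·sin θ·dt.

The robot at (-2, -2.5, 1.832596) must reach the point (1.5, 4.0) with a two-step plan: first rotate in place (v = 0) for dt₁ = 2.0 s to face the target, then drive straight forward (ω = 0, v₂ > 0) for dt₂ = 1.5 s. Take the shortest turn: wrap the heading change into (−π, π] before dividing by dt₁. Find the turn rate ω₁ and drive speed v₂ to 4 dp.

ω₁ = -0.3779, v₂ = 4.9216

heading to target = atan2(4−-2.5, 1.5−-2) = 1.0769
Δθ = wrap(1.0769 − 1.8326) = -0.7557; ω₁ = Δθ/dt₁ = -0.3779
distance = √((1.5−-2)² + (4−-2.5)²) = 7.3824; v₂ = distance/dt₂ = 4.9216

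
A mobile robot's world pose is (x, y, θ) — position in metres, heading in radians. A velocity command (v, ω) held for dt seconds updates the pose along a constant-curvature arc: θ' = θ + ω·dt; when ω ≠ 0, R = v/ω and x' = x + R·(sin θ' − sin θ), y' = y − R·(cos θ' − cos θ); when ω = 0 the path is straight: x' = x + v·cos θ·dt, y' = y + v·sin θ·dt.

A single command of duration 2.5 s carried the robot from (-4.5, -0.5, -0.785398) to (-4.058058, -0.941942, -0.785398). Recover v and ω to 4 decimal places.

v = 0.2500, ω = 0.0000

Δθ = -0.785398 − -0.785398 = 0.000000
ω = Δθ/dt = 0.000000/2.5 = 0.0000
ω = 0 → v = (Δx·cos θ + Δy·sin θ)/dt = 0.2500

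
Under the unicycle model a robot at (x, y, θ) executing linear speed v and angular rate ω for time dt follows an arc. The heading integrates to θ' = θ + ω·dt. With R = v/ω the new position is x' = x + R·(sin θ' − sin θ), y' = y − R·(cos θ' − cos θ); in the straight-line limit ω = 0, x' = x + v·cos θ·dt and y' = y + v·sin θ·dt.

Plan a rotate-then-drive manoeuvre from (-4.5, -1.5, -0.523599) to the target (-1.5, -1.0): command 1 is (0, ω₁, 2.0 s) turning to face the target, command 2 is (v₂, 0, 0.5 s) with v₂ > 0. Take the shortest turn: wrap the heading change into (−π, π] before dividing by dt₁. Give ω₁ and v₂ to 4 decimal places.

heading to target = atan2(-1−-1.5, -1.5−-4.5) = 0.1651
Δθ = wrap(0.1651 − -0.5236) = 0.6887; ω₁ = Δθ/dt₁ = 0.3444
distance = √((-1.5−-4.5)² + (-1−-1.5)²) = 3.0414; v₂ = distance/dt₂ = 6.0828

ω₁ = 0.3444, v₂ = 6.0828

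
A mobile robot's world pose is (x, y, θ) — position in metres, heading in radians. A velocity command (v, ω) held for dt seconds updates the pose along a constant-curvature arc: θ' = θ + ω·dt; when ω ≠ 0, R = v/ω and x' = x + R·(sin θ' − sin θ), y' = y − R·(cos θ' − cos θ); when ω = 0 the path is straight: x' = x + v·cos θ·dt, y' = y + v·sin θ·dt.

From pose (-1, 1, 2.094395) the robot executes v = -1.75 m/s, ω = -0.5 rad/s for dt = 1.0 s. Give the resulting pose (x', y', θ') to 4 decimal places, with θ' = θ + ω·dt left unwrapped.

θ' = 2.0944 + -0.5·1.0 = 1.5944
R = v/ω = -1.75/-0.5 = 3.5000
x' = -1 + 3.5000·(sin 1.5944 − sin 2.0944) = -0.5321
y' = 1 − 3.5000·(cos 1.5944 − cos 2.0944) = -0.6674

(-0.5321, -0.6674, 1.5944)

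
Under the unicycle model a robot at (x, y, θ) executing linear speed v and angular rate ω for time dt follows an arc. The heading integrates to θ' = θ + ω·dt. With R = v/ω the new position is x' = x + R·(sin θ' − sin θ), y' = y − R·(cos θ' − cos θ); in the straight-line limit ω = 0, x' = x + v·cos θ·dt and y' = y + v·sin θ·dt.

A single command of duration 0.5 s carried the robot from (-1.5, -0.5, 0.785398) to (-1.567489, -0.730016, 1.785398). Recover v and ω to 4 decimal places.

v = -0.5000, ω = 2.0000

Δθ = 1.785398 − 0.785398 = 1.000000
ω = Δθ/dt = 1.000000/0.5 = 2.0000
R = −Δy/(cos θ' − cos θ) = -0.2500
v = R·ω = -0.2500·2.0000 = -0.5000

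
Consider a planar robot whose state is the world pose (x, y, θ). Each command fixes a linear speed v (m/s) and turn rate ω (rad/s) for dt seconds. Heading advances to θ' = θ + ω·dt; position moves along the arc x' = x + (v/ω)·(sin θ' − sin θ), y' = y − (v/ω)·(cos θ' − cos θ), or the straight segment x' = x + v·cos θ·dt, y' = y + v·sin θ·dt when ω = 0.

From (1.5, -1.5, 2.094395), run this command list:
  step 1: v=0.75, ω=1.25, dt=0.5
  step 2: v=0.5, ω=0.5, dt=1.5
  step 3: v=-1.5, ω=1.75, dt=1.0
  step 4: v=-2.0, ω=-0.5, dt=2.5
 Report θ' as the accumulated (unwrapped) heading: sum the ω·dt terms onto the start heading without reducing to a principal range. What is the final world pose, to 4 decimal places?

step 1: θ'=2.7194 (R=0.6000) → pose (1.2262, -1.2527, 2.7194)
step 2: θ'=3.4694 (R=1.0000) → pose (0.4945, -1.2181, 3.4694)
step 3: θ'=5.2194 (R=-0.8571) → pose (0.9679, 0.0096, 5.2194)
step 4: θ'=3.9694 (R=4.0000) → pose (1.5189, 4.6578, 3.9694)

(1.5189, 4.6578, 3.9694)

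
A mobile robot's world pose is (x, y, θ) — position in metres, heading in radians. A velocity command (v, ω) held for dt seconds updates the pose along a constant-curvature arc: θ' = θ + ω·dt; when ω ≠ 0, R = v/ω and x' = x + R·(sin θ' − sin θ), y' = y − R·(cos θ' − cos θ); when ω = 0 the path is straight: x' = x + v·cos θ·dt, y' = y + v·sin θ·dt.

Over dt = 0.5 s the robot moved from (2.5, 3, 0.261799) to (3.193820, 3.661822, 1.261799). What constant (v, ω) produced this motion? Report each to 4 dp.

Δθ = 1.261799 − 0.261799 = 1.000000
ω = Δθ/dt = 1.000000/0.5 = 2.0000
R = Δx/(sin θ' − sin θ) = 1.0000
v = R·ω = 1.0000·2.0000 = 2.0000

v = 2.0000, ω = 2.0000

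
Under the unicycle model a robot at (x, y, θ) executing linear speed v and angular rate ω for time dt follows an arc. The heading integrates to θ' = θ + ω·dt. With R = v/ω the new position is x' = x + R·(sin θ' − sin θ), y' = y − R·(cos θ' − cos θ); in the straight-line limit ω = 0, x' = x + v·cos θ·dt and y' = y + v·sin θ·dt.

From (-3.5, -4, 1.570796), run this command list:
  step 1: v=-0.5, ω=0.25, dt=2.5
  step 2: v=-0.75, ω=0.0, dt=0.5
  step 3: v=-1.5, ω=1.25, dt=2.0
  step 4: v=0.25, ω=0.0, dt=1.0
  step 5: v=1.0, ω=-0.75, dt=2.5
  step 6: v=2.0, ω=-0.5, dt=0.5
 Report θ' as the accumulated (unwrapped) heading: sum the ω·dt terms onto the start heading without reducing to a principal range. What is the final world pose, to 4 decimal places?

step 1: θ'=2.1958 (R=-2.0000) → pose (-3.1219, -5.1702, 2.1958)
step 2: θ'=2.1958 (straight) → pose (-2.9025, -5.4743, 2.1958)
step 3: θ'=4.6958 (R=-1.2000) → pose (-0.7295, -4.7921, 4.6958)
step 4: θ'=4.6958 (straight) → pose (-0.7337, -5.0421, 4.6958)
step 5: θ'=2.8208 (R=-1.3333) → pose (-2.4873, -6.2853, 2.8208)
step 6: θ'=2.5708 (R=-4.0000) → pose (-3.3872, -5.8552, 2.5708)

(-3.3872, -5.8552, 2.5708)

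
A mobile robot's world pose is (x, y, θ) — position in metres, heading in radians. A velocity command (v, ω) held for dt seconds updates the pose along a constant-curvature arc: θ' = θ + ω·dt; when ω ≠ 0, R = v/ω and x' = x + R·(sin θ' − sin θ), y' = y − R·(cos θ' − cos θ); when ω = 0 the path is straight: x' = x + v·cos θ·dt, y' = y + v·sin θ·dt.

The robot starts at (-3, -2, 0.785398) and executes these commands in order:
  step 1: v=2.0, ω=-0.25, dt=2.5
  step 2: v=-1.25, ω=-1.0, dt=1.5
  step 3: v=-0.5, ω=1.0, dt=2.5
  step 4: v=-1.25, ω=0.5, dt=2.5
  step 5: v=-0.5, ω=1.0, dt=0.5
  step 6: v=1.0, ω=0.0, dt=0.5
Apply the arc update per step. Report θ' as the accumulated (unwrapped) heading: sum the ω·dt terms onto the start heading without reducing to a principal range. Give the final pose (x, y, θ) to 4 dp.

(-0.6268, -1.5854, 2.9104)

step 1: θ'=0.1604 (R=-8.0000) → pose (1.3792, 0.2405, 0.1604)
step 2: θ'=-1.3396 (R=1.2500) → pose (-0.0372, 1.1880, -1.3396)
step 3: θ'=1.1604 (R=-0.5000) → pose (-0.9824, 1.2729, 1.1604)
step 4: θ'=2.4104 (R=-2.5000) → pose (-0.3594, -1.5855, 2.4104)
step 5: θ'=2.9104 (R=-0.5000) → pose (-0.1401, -1.7000, 2.9104)
step 6: θ'=2.9104 (straight) → pose (-0.6268, -1.5854, 2.9104)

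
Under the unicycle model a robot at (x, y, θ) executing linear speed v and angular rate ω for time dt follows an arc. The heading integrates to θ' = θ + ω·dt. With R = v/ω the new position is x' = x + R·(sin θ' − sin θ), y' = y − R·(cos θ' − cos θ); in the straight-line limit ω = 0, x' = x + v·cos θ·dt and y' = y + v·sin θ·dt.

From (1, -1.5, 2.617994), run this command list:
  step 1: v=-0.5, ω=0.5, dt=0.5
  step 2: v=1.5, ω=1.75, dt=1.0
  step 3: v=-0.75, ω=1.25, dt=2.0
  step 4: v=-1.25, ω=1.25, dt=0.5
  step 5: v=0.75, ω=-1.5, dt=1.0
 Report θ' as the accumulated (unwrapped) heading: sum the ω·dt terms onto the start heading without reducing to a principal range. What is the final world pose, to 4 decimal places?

step 1: θ'=2.8680 (R=-1.0000) → pose (1.2298, -1.5968, 2.8680)
step 2: θ'=4.6180 (R=0.8571) → pose (0.1449, -2.3413, 4.6180)
step 3: θ'=7.1180 (R=-0.6000) → pose (-0.8972, -1.8819, 7.1180)
step 4: θ'=7.7430 (R=-1.0000) → pose (-1.1498, -2.4425, 7.7430)
step 5: θ'=6.2430 (R=-0.5000) → pose (-0.6328, -1.9982, 6.2430)

(-0.6328, -1.9982, 6.2430)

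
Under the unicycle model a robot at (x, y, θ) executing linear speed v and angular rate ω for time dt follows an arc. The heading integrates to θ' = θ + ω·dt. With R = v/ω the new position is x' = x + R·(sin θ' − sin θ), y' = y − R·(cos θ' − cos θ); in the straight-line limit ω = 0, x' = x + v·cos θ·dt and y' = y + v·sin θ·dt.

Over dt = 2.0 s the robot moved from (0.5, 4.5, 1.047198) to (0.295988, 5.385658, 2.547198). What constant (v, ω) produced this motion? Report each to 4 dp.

v = 0.5000, ω = 0.7500

Δθ = 2.547198 − 1.047198 = 1.500000
ω = Δθ/dt = 1.500000/2.0 = 0.7500
R = −Δy/(cos θ' − cos θ) = 0.6667
v = R·ω = 0.6667·0.7500 = 0.5000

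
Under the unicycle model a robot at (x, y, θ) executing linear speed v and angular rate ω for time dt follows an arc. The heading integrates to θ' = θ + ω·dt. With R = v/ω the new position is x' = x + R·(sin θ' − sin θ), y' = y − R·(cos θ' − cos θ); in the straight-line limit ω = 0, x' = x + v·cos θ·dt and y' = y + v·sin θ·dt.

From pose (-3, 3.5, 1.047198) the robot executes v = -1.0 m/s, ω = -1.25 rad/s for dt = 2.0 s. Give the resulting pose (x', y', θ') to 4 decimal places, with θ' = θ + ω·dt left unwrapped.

θ' = 1.0472 + -1.25·2.0 = -1.4528
R = v/ω = -1.0/-1.25 = 0.8000
x' = -3 + 0.8000·(sin -1.4528 − sin 1.0472) = -4.4873
y' = 3.5 − 0.8000·(cos -1.4528 − cos 1.0472) = 3.8058

(-4.4873, 3.8058, -1.4528)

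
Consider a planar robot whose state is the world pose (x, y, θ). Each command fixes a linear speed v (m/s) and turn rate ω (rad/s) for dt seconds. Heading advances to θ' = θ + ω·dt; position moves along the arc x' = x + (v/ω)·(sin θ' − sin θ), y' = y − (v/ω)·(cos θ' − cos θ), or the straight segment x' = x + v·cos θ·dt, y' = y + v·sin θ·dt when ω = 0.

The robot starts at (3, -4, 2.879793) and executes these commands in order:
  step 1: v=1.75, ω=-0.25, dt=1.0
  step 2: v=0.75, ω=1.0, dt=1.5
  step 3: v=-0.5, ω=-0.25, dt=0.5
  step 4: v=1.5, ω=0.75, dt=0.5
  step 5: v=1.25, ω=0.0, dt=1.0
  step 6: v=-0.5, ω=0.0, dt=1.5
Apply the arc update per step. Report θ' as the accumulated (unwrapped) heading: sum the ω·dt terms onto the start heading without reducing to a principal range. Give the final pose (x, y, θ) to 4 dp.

step 1: θ'=2.6298 (R=-7.0000) → pose (1.3835, -3.3416, 2.6298)
step 2: θ'=4.1298 (R=0.7500) → pose (0.3899, -3.5828, 4.1298)
step 3: θ'=4.0048 (R=2.0000) → pose (0.5401, -3.3832, 4.0048)
step 4: θ'=4.3798 (R=2.0000) → pose (0.1696, -4.0302, 4.3798)
step 5: θ'=4.3798 (straight) → pose (-0.2385, -5.2117, 4.3798)
step 6: θ'=4.3798 (straight) → pose (0.0063, -4.5028, 4.3798)

(0.0063, -4.5028, 4.3798)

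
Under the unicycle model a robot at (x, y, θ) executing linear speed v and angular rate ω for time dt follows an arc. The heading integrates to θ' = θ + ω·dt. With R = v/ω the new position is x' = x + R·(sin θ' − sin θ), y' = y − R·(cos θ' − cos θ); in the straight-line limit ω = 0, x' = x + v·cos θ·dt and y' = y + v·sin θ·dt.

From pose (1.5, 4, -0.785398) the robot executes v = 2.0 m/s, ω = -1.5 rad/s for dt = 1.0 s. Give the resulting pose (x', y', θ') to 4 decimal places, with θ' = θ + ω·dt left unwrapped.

(1.5643, 2.1834, -2.2854)

θ' = -0.7854 + -1.5·1.0 = -2.2854
R = v/ω = 2.0/-1.5 = -1.3333
x' = 1.5 + -1.3333·(sin -2.2854 − sin -0.7854) = 1.5643
y' = 4 − -1.3333·(cos -2.2854 − cos -0.7854) = 2.1834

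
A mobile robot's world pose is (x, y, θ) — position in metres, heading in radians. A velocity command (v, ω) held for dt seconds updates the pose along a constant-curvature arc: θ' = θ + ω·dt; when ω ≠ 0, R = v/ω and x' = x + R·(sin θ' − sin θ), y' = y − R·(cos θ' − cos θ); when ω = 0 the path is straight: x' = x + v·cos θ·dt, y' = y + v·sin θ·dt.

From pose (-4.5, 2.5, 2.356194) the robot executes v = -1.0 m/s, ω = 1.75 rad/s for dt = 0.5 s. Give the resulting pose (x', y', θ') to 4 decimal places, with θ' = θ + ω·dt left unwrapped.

θ' = 2.3562 + 1.75·0.5 = 3.2312
R = v/ω = -1.0/1.75 = -0.5714
x' = -4.5 + -0.5714·(sin 3.2312 − sin 2.3562) = -4.0448
y' = 2.5 − -0.5714·(cos 3.2312 − cos 2.3562) = 2.3349

(-4.0448, 2.3349, 3.2312)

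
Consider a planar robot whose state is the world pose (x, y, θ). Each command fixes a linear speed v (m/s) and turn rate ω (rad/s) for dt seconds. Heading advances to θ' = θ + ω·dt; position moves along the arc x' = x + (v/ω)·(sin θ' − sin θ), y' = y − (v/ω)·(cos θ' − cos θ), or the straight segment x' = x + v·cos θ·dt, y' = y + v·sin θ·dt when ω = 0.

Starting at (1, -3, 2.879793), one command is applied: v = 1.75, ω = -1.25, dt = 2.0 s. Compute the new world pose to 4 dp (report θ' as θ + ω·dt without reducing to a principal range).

θ' = 2.8798 + -1.25·2.0 = 0.3798
R = v/ω = 1.75/-1.25 = -1.4000
x' = 1 + -1.4000·(sin 0.3798 − sin 2.8798) = 0.8433
y' = -3 − -1.4000·(cos 0.3798 − cos 2.8798) = -0.3475

(0.8433, -0.3475, 0.3798)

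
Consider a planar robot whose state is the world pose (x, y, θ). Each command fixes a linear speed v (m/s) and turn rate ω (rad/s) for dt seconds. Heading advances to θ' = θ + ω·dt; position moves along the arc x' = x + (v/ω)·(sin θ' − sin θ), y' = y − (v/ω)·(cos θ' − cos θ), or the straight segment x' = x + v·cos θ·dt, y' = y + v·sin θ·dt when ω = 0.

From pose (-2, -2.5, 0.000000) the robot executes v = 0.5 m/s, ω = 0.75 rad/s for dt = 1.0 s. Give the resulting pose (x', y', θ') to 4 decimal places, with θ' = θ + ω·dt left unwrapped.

(-1.5456, -2.3211, 0.7500)

θ' = 0.0000 + 0.75·1.0 = 0.7500
R = v/ω = 0.5/0.75 = 0.6667
x' = -2 + 0.6667·(sin 0.7500 − sin 0.0000) = -1.5456
y' = -2.5 − 0.6667·(cos 0.7500 − cos 0.0000) = -2.3211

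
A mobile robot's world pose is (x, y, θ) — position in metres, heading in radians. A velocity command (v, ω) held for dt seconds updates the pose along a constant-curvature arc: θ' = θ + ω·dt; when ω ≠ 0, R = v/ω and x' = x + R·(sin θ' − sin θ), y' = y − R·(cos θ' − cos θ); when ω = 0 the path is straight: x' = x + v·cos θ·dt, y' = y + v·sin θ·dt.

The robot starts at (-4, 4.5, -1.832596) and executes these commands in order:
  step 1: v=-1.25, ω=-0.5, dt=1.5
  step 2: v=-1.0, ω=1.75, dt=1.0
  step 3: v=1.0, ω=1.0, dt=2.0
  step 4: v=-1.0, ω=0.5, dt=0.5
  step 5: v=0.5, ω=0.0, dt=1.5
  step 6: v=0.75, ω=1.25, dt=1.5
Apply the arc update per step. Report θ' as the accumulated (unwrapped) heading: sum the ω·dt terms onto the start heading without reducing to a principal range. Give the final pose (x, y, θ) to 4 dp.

step 1: θ'=-2.5826 (R=2.5000) → pose (-2.9110, 5.9724, -2.5826)
step 2: θ'=-0.8326 (R=-0.5714) → pose (-2.7914, 6.8414, -0.8326)
step 3: θ'=1.1674 (R=1.0000) → pose (-1.1320, 7.1218, 1.1674)
step 4: θ'=1.4174 (R=-2.0000) → pose (-1.2690, 6.6423, 1.4174)
step 5: θ'=1.4174 (straight) → pose (-1.1544, 7.3835, 1.4174)
step 6: θ'=3.2924 (R=0.6000) → pose (-1.8375, 8.0684, 3.2924)

(-1.8375, 8.0684, 3.2924)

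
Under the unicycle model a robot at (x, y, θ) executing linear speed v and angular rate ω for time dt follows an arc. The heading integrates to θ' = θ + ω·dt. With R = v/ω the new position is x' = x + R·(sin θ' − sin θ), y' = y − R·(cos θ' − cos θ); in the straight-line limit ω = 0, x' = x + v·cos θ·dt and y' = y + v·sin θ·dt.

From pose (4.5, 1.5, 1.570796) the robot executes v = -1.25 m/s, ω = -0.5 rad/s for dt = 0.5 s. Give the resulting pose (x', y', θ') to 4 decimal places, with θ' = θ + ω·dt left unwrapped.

θ' = 1.5708 + -0.5·0.5 = 1.3208
R = v/ω = -1.25/-0.5 = 2.5000
x' = 4.5 + 2.5000·(sin 1.3208 − sin 1.5708) = 4.4223
y' = 1.5 − 2.5000·(cos 1.3208 − cos 1.5708) = 0.8815

(4.4223, 0.8815, 1.3208)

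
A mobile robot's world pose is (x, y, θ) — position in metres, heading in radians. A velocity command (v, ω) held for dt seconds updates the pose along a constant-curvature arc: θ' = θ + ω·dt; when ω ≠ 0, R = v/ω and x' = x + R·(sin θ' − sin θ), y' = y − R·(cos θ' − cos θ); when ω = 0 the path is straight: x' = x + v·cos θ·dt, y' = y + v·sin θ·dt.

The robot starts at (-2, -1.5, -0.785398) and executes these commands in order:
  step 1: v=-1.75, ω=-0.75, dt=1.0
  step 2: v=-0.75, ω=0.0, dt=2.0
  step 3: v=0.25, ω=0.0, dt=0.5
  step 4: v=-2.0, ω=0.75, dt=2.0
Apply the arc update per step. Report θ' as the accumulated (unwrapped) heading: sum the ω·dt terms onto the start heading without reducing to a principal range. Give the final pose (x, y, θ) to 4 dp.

(-5.3012, 4.0121, -0.0354)

step 1: θ'=-1.5354 (R=2.3333) → pose (-2.6820, 0.0673, -1.5354)
step 2: θ'=-1.5354 (straight) → pose (-2.7350, 1.5664, -1.5354)
step 3: θ'=-1.5354 (straight) → pose (-2.7306, 1.4415, -1.5354)
step 4: θ'=-0.0354 (R=-2.6667) → pose (-5.3012, 4.0121, -0.0354)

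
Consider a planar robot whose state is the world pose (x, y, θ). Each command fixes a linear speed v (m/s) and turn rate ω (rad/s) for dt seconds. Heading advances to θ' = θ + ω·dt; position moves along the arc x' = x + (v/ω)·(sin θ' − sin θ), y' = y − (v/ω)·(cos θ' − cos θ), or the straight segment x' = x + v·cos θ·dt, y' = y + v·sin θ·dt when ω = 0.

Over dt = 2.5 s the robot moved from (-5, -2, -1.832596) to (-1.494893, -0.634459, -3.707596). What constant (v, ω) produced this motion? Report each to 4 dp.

v = -1.7500, ω = -0.7500

Δθ = -3.707596 − -1.832596 = -1.875000
ω = Δθ/dt = -1.875000/2.5 = -0.7500
R = Δx/(sin θ' − sin θ) = 2.3333
v = R·ω = 2.3333·-0.7500 = -1.7500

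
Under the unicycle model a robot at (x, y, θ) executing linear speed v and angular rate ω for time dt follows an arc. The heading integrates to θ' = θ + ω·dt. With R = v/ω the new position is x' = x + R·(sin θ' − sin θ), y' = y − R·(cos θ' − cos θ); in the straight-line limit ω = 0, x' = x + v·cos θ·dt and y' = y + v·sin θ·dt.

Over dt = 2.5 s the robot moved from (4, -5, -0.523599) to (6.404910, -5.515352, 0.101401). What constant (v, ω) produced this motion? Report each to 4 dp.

v = 1.0000, ω = 0.2500

Δθ = 0.101401 − -0.523599 = 0.625000
ω = Δθ/dt = 0.625000/2.5 = 0.2500
R = Δx/(sin θ' − sin θ) = 4.0000
v = R·ω = 4.0000·0.2500 = 1.0000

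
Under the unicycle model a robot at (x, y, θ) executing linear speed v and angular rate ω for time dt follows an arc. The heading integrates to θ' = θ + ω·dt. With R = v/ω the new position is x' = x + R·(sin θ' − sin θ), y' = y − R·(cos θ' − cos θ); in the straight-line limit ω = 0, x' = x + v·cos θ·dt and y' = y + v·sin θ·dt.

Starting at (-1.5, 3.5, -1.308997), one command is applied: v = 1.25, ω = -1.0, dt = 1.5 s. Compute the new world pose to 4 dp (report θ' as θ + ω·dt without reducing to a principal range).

(-2.2993, 1.9950, -2.8090)

θ' = -1.3090 + -1.0·1.5 = -2.8090
R = v/ω = 1.25/-1.0 = -1.2500
x' = -1.5 + -1.2500·(sin -2.8090 − sin -1.3090) = -2.2993
y' = 3.5 − -1.2500·(cos -2.8090 − cos -1.3090) = 1.9950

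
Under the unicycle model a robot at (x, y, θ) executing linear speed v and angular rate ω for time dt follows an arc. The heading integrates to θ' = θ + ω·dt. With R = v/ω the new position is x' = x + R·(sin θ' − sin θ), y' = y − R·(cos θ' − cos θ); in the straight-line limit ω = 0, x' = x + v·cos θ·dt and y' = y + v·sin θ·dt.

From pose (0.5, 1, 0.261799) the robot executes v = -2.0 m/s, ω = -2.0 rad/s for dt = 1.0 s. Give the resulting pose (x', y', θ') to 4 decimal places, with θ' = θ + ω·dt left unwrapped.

θ' = 0.2618 + -2.0·1.0 = -1.7382
R = v/ω = -2.0/-2.0 = 1.0000
x' = 0.5 + 1.0000·(sin -1.7382 − sin 0.2618) = -0.7448
y' = 1 − 1.0000·(cos -1.7382 − cos 0.2618) = 2.1325

(-0.7448, 2.1325, -1.7382)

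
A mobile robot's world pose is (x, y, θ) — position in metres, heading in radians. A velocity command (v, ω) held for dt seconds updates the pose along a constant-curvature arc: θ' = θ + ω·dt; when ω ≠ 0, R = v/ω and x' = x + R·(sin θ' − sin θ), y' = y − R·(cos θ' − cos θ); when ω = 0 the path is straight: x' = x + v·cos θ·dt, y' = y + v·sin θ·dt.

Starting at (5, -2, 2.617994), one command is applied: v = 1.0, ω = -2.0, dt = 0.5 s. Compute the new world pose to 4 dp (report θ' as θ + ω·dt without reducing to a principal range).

(4.7506, -1.5906, 1.6180)

θ' = 2.6180 + -2.0·0.5 = 1.6180
R = v/ω = 1.0/-2.0 = -0.5000
x' = 5 + -0.5000·(sin 1.6180 − sin 2.6180) = 4.7506
y' = -2 − -0.5000·(cos 1.6180 − cos 2.6180) = -1.5906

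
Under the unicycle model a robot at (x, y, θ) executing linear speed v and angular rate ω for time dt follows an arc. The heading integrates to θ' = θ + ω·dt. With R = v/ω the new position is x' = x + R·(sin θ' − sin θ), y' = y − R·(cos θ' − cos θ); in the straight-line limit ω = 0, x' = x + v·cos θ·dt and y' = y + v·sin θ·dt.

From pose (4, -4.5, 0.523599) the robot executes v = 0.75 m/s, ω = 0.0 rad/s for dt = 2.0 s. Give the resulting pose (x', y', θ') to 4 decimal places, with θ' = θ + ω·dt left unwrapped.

(5.2990, -3.7500, 0.5236)

θ' = 0.5236 + 0.0·2.0 = 0.5236
ω = 0 → straight: x' = 4 + 0.75·cos(0.5236)·2.0 = 5.2990
y' = -4.5 + 0.75·sin(0.5236)·2.0 = -3.7500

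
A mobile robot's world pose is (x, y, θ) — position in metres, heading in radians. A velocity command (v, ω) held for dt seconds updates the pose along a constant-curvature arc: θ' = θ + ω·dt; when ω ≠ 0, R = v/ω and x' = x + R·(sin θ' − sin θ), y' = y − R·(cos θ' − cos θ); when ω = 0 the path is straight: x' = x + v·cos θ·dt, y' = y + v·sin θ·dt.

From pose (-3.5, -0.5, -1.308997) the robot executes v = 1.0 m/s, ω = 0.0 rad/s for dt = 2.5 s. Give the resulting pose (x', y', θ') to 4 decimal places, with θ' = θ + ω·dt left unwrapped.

(-2.8530, -2.9148, -1.3090)

θ' = -1.3090 + 0.0·2.5 = -1.3090
ω = 0 → straight: x' = -3.5 + 1.0·cos(-1.3090)·2.5 = -2.8530
y' = -0.5 + 1.0·sin(-1.3090)·2.5 = -2.9148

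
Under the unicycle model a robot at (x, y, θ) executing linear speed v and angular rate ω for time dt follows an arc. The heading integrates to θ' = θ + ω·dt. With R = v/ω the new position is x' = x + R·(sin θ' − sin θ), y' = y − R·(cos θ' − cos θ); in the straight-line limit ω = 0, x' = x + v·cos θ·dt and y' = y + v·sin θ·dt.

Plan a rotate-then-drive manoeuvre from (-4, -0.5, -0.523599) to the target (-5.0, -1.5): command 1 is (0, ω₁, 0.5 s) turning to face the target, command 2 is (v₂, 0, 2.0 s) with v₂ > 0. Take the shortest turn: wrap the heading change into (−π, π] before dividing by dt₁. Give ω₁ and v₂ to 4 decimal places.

heading to target = atan2(-1.5−-0.5, -5−-4) = -2.3562
Δθ = wrap(-2.3562 − -0.5236) = -1.8326; ω₁ = Δθ/dt₁ = -3.6652
distance = √((-5−-4)² + (-1.5−-0.5)²) = 1.4142; v₂ = distance/dt₂ = 0.7071

ω₁ = -3.6652, v₂ = 0.7071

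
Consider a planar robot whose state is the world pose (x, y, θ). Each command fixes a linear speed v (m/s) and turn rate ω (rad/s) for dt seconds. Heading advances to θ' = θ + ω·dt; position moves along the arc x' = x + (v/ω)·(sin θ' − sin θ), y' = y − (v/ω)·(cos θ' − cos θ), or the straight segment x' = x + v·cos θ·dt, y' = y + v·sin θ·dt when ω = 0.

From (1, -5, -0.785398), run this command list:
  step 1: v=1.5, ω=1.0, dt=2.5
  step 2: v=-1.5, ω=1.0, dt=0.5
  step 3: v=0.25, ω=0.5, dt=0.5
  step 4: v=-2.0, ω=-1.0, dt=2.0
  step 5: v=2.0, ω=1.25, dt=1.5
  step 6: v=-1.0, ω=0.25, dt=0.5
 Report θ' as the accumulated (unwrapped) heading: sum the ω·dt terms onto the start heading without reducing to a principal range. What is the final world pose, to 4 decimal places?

step 1: θ'=1.7146 (R=1.5000) → pose (3.5452, -3.7244, 1.7146)
step 2: θ'=2.2146 (R=-1.5000) → pose (3.8300, -4.4098, 2.2146)
step 3: θ'=2.4646 (R=0.5000) → pose (3.7433, -4.3202, 2.4646)
step 4: θ'=0.4646 (R=2.0000) → pose (3.3865, -7.6671, 0.4646)
step 5: θ'=2.3396 (R=1.6000) → pose (3.8196, -5.1242, 2.3396)
step 6: θ'=2.4646 (R=-4.0000) → pose (4.1888, -5.4610, 2.4646)

(4.1888, -5.4610, 2.4646)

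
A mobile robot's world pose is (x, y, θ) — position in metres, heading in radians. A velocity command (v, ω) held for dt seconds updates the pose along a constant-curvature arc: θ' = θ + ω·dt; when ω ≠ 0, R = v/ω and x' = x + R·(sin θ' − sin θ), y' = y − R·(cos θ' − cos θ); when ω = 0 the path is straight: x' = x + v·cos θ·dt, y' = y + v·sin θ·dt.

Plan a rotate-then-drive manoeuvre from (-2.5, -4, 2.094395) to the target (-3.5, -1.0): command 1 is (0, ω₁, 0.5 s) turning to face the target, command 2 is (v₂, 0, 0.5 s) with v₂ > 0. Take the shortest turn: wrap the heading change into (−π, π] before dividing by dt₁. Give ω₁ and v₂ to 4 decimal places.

ω₁ = -0.4037, v₂ = 6.3246

heading to target = atan2(-1−-4, -3.5−-2.5) = 1.8925
Δθ = wrap(1.8925 − 2.0944) = -0.2018; ω₁ = Δθ/dt₁ = -0.4037
distance = √((-3.5−-2.5)² + (-1−-4)²) = 3.1623; v₂ = distance/dt₂ = 6.3246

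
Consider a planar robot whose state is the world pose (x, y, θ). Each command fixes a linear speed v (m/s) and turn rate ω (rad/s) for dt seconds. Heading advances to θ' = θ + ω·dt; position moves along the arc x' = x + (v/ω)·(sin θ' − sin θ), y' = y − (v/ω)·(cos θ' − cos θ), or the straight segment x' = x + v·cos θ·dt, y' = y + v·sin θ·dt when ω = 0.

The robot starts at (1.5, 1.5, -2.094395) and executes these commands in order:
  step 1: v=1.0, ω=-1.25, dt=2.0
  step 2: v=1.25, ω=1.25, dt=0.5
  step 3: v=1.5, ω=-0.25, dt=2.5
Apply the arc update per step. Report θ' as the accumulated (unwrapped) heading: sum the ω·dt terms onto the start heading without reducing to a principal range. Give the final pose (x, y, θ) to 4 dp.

step 1: θ'=-4.5944 (R=-0.8000) → pose (0.0127, 1.8058, -4.5944)
step 2: θ'=-3.9694 (R=1.0000) → pose (-0.2439, 2.3646, -3.9694)
step 3: θ'=-4.5944 (R=-6.0000) → pose (-1.7835, 5.7173, -4.5944)

(-1.7835, 5.7173, -4.5944)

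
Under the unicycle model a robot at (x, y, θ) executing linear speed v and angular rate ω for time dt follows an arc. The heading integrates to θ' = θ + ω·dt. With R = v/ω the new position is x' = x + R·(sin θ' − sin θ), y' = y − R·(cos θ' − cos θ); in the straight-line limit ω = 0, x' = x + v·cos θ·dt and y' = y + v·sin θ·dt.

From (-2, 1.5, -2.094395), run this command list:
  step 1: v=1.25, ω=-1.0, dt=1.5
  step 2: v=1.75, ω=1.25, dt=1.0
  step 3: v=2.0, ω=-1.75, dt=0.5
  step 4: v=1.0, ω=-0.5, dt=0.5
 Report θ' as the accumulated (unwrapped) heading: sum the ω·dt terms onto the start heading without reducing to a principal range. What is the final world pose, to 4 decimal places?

step 1: θ'=-3.5944 (R=-1.2500) → pose (-3.6294, 1.0010, -3.5944)
step 2: θ'=-2.3444 (R=1.4000) → pose (-5.2434, 0.7203, -2.3444)
step 3: θ'=-3.2194 (R=-1.1429) → pose (-6.1499, 0.3794, -3.2194)
step 4: θ'=-3.4694 (R=-2.0000) → pose (-6.6383, 0.4798, -3.4694)

(-6.6383, 0.4798, -3.4694)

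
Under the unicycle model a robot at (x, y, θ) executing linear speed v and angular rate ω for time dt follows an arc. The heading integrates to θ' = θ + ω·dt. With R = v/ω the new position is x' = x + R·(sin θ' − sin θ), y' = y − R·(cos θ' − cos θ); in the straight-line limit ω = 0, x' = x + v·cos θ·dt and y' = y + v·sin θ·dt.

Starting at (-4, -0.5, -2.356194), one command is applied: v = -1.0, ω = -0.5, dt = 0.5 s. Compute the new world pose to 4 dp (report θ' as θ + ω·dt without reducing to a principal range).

θ' = -2.3562 + -0.5·0.5 = -2.6062
R = v/ω = -1.0/-0.5 = 2.0000
x' = -4 + 2.0000·(sin -2.6062 − sin -2.3562) = -3.6062
y' = -0.5 − 2.0000·(cos -2.6062 − cos -2.3562) = -0.1941

(-3.6062, -0.1941, -2.6062)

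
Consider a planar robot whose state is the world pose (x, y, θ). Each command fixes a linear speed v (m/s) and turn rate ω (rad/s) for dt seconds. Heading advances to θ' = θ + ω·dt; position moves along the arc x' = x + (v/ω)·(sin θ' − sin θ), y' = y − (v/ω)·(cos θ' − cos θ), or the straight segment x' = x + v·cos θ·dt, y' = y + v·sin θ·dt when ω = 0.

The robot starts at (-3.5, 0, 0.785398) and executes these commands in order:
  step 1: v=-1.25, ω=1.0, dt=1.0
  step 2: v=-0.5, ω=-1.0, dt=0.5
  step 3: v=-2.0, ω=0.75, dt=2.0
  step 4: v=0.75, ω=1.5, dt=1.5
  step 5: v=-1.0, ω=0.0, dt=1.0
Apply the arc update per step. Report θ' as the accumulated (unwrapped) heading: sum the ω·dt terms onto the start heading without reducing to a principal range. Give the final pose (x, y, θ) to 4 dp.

(-3.1832, -4.3264, 5.0354)

step 1: θ'=1.7854 (R=-1.2500) → pose (-3.8374, -1.1501, 1.7854)
step 2: θ'=1.2854 (R=0.5000) → pose (-3.8462, -1.3973, 1.2854)
step 3: θ'=2.7854 (R=-2.6667) → pose (-2.2173, -4.6474, 2.7854)
step 4: θ'=5.0354 (R=0.5000) → pose (-2.8658, -5.2747, 5.0354)
step 5: θ'=5.0354 (straight) → pose (-3.1832, -4.3264, 5.0354)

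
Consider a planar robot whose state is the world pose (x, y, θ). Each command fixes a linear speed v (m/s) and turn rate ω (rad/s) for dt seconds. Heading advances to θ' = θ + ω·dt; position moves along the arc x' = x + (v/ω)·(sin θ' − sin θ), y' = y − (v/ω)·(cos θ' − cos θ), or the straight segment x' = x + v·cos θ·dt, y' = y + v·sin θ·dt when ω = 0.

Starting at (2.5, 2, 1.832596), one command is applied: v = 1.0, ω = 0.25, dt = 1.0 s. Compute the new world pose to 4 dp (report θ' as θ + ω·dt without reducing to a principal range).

θ' = 1.8326 + 0.25·1.0 = 2.0826
R = v/ω = 1.0/0.25 = 4.0000
x' = 2.5 + 4.0000·(sin 2.0826 − sin 1.8326) = 2.1238
y' = 2 − 4.0000·(cos 2.0826 − cos 1.8326) = 2.9237

(2.1238, 2.9237, 2.0826)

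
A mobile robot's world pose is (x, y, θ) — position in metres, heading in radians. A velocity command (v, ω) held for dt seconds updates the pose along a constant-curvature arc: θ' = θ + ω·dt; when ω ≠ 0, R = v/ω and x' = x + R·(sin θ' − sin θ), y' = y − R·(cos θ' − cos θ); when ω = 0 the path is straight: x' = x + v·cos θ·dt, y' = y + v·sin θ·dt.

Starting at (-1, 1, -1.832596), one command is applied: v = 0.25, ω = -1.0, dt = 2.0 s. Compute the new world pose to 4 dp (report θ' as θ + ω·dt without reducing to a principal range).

θ' = -1.8326 + -1.0·2.0 = -3.8326
R = v/ω = 0.25/-1.0 = -0.2500
x' = -1 + -0.2500·(sin -3.8326 − sin -1.8326) = -1.4008
y' = 1 − -0.2500·(cos -3.8326 − cos -1.8326) = 0.8721

(-1.4008, 0.8721, -3.8326)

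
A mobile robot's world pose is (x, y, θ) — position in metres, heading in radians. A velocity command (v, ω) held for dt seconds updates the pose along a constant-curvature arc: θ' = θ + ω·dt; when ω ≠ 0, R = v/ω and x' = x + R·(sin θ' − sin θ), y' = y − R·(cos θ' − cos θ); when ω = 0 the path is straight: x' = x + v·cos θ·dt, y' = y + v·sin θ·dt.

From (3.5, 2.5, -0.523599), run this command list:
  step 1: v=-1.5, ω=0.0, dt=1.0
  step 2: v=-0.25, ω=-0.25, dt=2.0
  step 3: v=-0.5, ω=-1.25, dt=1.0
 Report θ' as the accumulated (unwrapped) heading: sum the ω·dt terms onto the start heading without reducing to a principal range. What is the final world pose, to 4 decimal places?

step 1: θ'=-0.5236 (straight) → pose (2.2010, 3.2500, -0.5236)
step 2: θ'=-1.0236 (R=1.0000) → pose (1.8470, 3.5957, -1.0236)
step 3: θ'=-2.2736 (R=0.4000) → pose (1.8834, 4.0624, -2.2736)

(1.8834, 4.0624, -2.2736)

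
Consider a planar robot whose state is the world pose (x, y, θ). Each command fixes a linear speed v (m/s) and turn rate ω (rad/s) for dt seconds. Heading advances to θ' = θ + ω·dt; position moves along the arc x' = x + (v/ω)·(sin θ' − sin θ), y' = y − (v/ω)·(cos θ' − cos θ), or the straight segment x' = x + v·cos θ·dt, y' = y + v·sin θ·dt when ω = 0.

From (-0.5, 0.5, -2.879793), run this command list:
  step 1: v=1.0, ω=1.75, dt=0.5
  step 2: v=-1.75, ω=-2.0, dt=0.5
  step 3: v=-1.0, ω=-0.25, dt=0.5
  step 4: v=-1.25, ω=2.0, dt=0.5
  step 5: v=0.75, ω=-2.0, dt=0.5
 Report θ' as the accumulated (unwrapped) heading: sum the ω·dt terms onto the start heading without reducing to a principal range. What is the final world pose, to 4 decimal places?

step 1: θ'=-2.0048 (R=0.5714) → pose (-0.8706, 0.1883, -2.0048)
step 2: θ'=-3.0048 (R=0.8750) → pose (-0.1960, 0.6872, -3.0048)
step 3: θ'=-3.1298 (R=4.0000) → pose (0.3023, 0.7243, -3.1298)
step 4: θ'=-2.1298 (R=-0.6250) → pose (0.8248, 1.0178, -2.1298)
step 5: θ'=-3.1298 (R=-0.3750) → pose (0.5113, 0.8417, -3.1298)

(0.5113, 0.8417, -3.1298)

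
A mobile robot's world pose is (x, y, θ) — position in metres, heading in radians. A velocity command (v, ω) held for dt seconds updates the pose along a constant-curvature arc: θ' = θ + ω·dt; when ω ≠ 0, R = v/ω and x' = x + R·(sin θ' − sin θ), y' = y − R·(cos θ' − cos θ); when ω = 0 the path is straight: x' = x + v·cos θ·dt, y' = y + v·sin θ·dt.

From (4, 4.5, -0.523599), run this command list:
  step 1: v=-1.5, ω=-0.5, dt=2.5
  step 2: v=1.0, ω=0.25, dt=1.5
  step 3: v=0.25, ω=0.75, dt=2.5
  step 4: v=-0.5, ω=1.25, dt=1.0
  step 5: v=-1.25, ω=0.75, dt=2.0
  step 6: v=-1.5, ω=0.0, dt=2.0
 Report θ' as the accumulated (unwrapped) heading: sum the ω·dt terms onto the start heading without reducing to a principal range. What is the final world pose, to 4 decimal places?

(7.5851, 4.4065, 3.2264)

step 1: θ'=-1.7736 (R=3.0000) → pose (2.5615, 7.7023, -1.7736)
step 2: θ'=-1.3986 (R=4.0000) → pose (2.5387, 6.2113, -1.3986)
step 3: θ'=0.4764 (R=0.3333) → pose (3.0199, 5.9722, 0.4764)
step 4: θ'=1.7264 (R=-0.4000) → pose (2.8082, 5.5547, 1.7264)
step 5: θ'=3.2264 (R=-1.6667) → pose (4.5959, 4.1523, 3.2264)
step 6: θ'=3.2264 (straight) → pose (7.5851, 4.4065, 3.2264)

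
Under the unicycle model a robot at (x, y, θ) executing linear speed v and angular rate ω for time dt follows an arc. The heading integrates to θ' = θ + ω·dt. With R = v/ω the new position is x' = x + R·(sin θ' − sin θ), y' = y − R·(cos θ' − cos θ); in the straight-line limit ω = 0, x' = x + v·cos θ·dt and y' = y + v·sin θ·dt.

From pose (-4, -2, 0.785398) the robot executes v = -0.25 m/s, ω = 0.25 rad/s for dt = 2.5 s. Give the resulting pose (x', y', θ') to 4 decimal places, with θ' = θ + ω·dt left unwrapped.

θ' = 0.7854 + 0.25·2.5 = 1.4104
R = v/ω = -0.25/0.25 = -1.0000
x' = -4 + -1.0000·(sin 1.4104 − sin 0.7854) = -4.2801
y' = -2 − -1.0000·(cos 1.4104 − cos 0.7854) = -2.5474

(-4.2801, -2.5474, 1.4104)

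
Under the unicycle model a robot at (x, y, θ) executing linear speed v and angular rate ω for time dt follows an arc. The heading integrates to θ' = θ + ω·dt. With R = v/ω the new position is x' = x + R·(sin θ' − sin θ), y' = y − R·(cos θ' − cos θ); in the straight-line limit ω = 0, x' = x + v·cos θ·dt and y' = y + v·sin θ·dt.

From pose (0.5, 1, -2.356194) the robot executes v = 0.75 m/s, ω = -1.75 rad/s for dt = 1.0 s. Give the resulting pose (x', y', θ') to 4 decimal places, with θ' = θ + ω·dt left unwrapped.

(-0.1553, 1.0589, -4.1062)

θ' = -2.3562 + -1.75·1.0 = -4.1062
R = v/ω = 0.75/-1.75 = -0.4286
x' = 0.5 + -0.4286·(sin -4.1062 − sin -2.3562) = -0.1553
y' = 1 − -0.4286·(cos -4.1062 − cos -2.3562) = 1.0589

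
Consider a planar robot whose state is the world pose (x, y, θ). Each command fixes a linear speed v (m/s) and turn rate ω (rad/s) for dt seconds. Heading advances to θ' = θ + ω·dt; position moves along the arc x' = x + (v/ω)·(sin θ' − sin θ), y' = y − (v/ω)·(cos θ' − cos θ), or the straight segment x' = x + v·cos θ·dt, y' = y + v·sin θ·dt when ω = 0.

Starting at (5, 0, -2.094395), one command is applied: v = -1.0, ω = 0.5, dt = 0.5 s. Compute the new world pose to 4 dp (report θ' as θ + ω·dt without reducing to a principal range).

θ' = -2.0944 + 0.5·0.5 = -1.8444
R = v/ω = -1.0/0.5 = -2.0000
x' = 5 + -2.0000·(sin -1.8444 − sin -2.0944) = 5.1936
y' = 0 − -2.0000·(cos -1.8444 − cos -2.0944) = 0.4596

(5.1936, 0.4596, -1.8444)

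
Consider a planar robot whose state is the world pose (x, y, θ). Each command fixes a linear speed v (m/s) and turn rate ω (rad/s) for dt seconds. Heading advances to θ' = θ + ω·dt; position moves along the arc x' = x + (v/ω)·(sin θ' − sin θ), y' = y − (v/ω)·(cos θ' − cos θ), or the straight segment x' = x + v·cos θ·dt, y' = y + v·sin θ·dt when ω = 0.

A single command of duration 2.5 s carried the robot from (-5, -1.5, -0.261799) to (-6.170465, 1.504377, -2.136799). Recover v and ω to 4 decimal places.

Δθ = -2.136799 − -0.261799 = -1.875000
ω = Δθ/dt = -1.875000/2.5 = -0.7500
R = −Δy/(cos θ' − cos θ) = 2.0000
v = R·ω = 2.0000·-0.7500 = -1.5000

v = -1.5000, ω = -0.7500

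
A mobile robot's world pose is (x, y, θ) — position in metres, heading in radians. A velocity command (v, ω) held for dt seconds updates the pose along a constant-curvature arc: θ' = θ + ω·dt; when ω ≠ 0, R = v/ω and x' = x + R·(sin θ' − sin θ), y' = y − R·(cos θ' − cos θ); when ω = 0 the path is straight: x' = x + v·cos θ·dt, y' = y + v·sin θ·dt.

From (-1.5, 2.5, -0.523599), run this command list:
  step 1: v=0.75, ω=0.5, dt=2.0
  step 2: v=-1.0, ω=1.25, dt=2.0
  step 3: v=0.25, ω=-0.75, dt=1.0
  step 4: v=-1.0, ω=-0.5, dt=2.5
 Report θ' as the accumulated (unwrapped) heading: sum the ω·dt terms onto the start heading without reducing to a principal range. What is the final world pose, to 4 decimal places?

step 1: θ'=0.4764 (R=1.5000) → pose (-0.0621, 2.4661, 0.4764)
step 2: θ'=2.9764 (R=-0.8000) → pose (0.1732, 0.9660, 2.9764)
step 3: θ'=2.2264 (R=-0.3333) → pose (-0.0362, 1.0916, 2.2264)
step 4: θ'=0.9764 (R=2.0000) → pose (0.0354, -1.2477, 0.9764)

(0.0354, -1.2477, 0.9764)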